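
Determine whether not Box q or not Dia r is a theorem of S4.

Tableau for the negation not (not Box q or not Dia r):
1. not (not Box q or not Dia r), u
2. Box q, u   [neg-or-rule on 1]
3. Dia r, u   [neg-or-rule on 1]
4. q, u   [Box-rule on 2 via uRu]
5. r, v   [Dia-rule on 3: fresh world v, uRv]
6. q, v   [Box-rule on 2 via uRv]
Accessibility: uRu, uRv, vRv
The negation has an open branch (countermodel exists).

Not valid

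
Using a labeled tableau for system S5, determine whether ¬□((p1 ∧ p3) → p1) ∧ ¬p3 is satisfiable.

No, unsatisfiable

1. ¬□((p1 ∧ p3) → p1) ∧ ¬p3, u
2. ¬□((p1 ∧ p3) → p1), u
3. ¬p3, u
4. ¬((p1 ∧ p3) → p1), v
5. p1 ∧ p3, v
6. ¬p1, v
7. p1, v
8. p3, v
Accessibility: uRu, uRv, vRu, vRv
Branch closes: p1 and ¬p1 both at v.
(One branch shown.) All branches close.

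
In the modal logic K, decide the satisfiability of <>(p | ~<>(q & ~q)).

Yes, satisfiable

1. <>(p | ~<>(q & ~q)), w0
2. p | ~<>(q & ~q), w1
3. ~<>(q & ~q), w1
Accessibility: w0Rw1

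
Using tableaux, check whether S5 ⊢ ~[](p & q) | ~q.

Invalid (countermodel exists)

Tableau for the negation ~(~[](p & q) | ~q):
1. ~(~[](p & q) | ~q), 0
2. [](p & q), 0
3. q, 0
4. p & q, 0
5. p, 0
Accessibility: 0R0
The negation has an open branch (countermodel exists).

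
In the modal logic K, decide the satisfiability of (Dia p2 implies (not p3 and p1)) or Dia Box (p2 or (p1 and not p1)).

1. (Dia p2 implies (not p3 and p1)) or Dia Box (p2 or (p1 and not p1)), u
2. Dia Box (p2 or (p1 and not p1)), u
3. Box (p2 or (p1 and not p1)), v
Accessibility: uRv

Satisfiable (open branch found)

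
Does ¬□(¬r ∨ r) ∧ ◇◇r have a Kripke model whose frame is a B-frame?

No, unsatisfiable

1. ¬□(¬r ∨ r) ∧ ◇◇r, 0
2. ¬□(¬r ∨ r), 0
3. ◇◇r, 0
4. ¬(¬r ∨ r), 1
5. r, 1
6. ¬r, 1
Accessibility: 0R0, 0R1, 1R0, 1R1
Branch closes: r and ¬r both at 1.
Every branch closes; the branch above is one of them.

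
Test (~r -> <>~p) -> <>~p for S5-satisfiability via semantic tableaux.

1. (~r -> <>~p) -> <>~p, w0
2. <>~p, w0   [->-rule on 1 (branches; this branch)]
3. ~p, w1   [<>-rule on 2: fresh world w1, w0Rw1]
Accessibility: w0Rw0, w0Rw1, w1Rw0, w1Rw1

Yes, satisfiable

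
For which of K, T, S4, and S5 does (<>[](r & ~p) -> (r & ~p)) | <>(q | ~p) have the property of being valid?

K-tableau for the negation ~((<>[](r & ~p) -> (r & ~p)) | <>(q | ~p)):
1. ~((<>[](r & ~p) -> (r & ~p)) | <>(q | ~p)), w0
2. ~(<>[](r & ~p) -> (r & ~p)), w0   [~|-rule on 1]
3. ~<>(q | ~p), w0   [~|-rule on 1]
4. <>[](r & ~p), w0   [~->-rule on 2]
5. ~(r & ~p), w0   [~->-rule on 2]
6. p, w0   [~&-rule on 5 (branches; this branch)]
7. [](r & ~p), w1   [<>-rule on 4: fresh world w1, w0Rw1]
8. ~(q | ~p), w1   [~<>-rule on 3 via w0Rw1]
9. ~q, w1   [~|-rule on 8]
10. p, w1   [~|-rule on 8]
Accessibility: w0Rw1
Complete open branch: countermodel on a K-frame, so not valid in K.
T-tableau for the negation ~((<>[](r & ~p) -> (r & ~p)) | <>(q | ~p)):
1. ~((<>[](r & ~p) -> (r & ~p)) | <>(q | ~p)), w0
2. ~(<>[](r & ~p) -> (r & ~p)), w0   [~|-rule on 1]
3. ~<>(q | ~p), w0   [~|-rule on 1]
4. <>[](r & ~p), w0   [~->-rule on 2]
5. ~(r & ~p), w0   [~->-rule on 2]
6. ~(q | ~p), w0   [~<>-rule on 3 via w0Rw0]
7. ~q, w0   [~|-rule on 6]
8. p, w0   [~|-rule on 6]
9. [](r & ~p), w1   [<>-rule on 4: fresh world w1, w0Rw1]
10. ~(q | ~p), w1   [~<>-rule on 3 via w0Rw1]
11. ~q, w1   [~|-rule on 10]
12. p, w1   [~|-rule on 10]
13. r & ~p, w1   [[]-rule on 9 via w1Rw1]
14. r, w1   [&-rule on 13]
15. ~p, w1   [&-rule on 13]
Accessibility: w0Rw0, w0Rw1, w1Rw1
Branch closes: p and ~p both at w1.
Every branch closes (one shown): valid in T, hence also in S4, S5 (every theorem of T is a theorem of S4 and S5).

T, S4, S5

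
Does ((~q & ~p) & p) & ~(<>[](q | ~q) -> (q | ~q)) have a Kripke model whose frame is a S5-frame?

1. ((~q & ~p) & p) & ~(<>[](q | ~q) -> (q | ~q)), u
2. (~q & ~p) & p, u
3. ~(<>[](q | ~q) -> (q | ~q)), u
4. ~q & ~p, u
5. p, u
6. <>[](q | ~q), u
7. ~(q | ~q), u
8. ~q, u
9. ~p, u
Accessibility: uRu
Branch closes: p and ~p both at u.
Every branch closes; the branch above is one of them.

No, unsatisfiable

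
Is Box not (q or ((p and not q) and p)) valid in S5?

Not valid

Tableau for the negation not Box not (q or ((p and not q) and p)):
1. not Box not (q or ((p and not q) and p)), u
2. q or ((p and not q) and p), v
3. (p and not q) and p, v
4. p and not q, v
5. p, v
6. not q, v
Accessibility: uRu, uRv, vRu, vRv
The negation has an open branch (countermodel exists).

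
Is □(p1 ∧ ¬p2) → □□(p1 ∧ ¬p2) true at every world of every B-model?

Not valid

Tableau for the negation ¬(□(p1 ∧ ¬p2) → □□(p1 ∧ ¬p2)):
1. ¬(□(p1 ∧ ¬p2) → □□(p1 ∧ ¬p2)), w0
2. □(p1 ∧ ¬p2), w0
3. ¬□□(p1 ∧ ¬p2), w0
4. p1 ∧ ¬p2, w0
5. p1, w0
6. ¬p2, w0
7. ¬□(p1 ∧ ¬p2), w1
8. p1 ∧ ¬p2, w1
9. p1, w1
10. ¬p2, w1
11. ¬(p1 ∧ ¬p2), w2
12. p2, w2
Accessibility: w0Rw0, w0Rw1, w1Rw0, w1Rw1, w1Rw2, w2Rw1, w2Rw2
The negation has an open branch (countermodel exists).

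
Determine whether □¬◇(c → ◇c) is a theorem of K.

Tableau for the negation ¬□¬◇(c → ◇c):
1. ¬□¬◇(c → ◇c), w0
2. ◇(c → ◇c), w1
3. c → ◇c, w2
4. ◇c, w2
5. c, w3
Accessibility: w0Rw1, w1Rw2, w2Rw3
The negation has an open branch (countermodel exists).

No, not valid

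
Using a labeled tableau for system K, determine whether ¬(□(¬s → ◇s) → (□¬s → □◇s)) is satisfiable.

Unsatisfiable (every branch closes)

1. ¬(□(¬s → ◇s) → (□¬s → □◇s)), 0
2. □(¬s → ◇s), 0
3. ¬(□¬s → □◇s), 0
4. □¬s, 0
5. ¬□◇s, 0
6. ¬◇s, 1
7. ¬s → ◇s, 1
8. ¬s, 1
9. ◇s, 1
10. s, 2
11. ¬s, 2
Accessibility: 0R1, 1R2
Branch closes: s and ¬s both at 2.
All branches of the tableau close; one closing branch shown above.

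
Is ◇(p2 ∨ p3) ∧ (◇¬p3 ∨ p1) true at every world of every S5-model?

Tableau for the negation ¬(◇(p2 ∨ p3) ∧ (◇¬p3 ∨ p1)):
1. ¬(◇(p2 ∨ p3) ∧ (◇¬p3 ∨ p1)), u
2. ¬(◇¬p3 ∨ p1), u
3. ¬◇¬p3, u
4. ¬p1, u
5. p3, u
Accessibility: uRu
The negation has an open branch (countermodel exists).

No, not valid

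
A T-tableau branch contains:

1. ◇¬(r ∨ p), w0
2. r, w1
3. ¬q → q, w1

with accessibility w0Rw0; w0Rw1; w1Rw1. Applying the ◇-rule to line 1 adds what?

a fresh world w2 with w0Rw2, and ¬(r ∨ p) at w2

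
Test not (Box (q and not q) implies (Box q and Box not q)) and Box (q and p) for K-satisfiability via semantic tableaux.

1. not (Box (q and not q) implies (Box q and Box not q)) and Box (q and p), u
2. not (Box (q and not q) implies (Box q and Box not q)), u   [and-rule on 1]
3. Box (q and p), u   [and-rule on 1]
4. Box (q and not q), u   [neg-implies-rule on 2]
5. not (Box q and Box not q), u   [neg-implies-rule on 2]
6. not Box not q, u   [neg-and-rule on 5 (branches; this branch)]
7. q, v   [neg-Box-rule on 6: fresh world v, uRv]
8. q and p, v   [Box-rule on 3 via uRv]
9. p, v   [and-rule on 8]
10. q and not q, v   [Box-rule on 4 via uRv]
11. not q, v   [and-rule on 10]
Accessibility: uRv
Branch closes: q and not q both at v.
(One branch shown.) All branches close.

Unsatisfiable (every branch closes)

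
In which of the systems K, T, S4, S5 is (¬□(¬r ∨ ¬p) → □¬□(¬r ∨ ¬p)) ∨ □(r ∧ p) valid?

S5

S5-tableau for the negation ¬((¬□(¬r ∨ ¬p) → □¬□(¬r ∨ ¬p)) ∨ □(r ∧ p)):
1. ¬((¬□(¬r ∨ ¬p) → □¬□(¬r ∨ ¬p)) ∨ □(r ∧ p)), 0
2. ¬(¬□(¬r ∨ ¬p) → □¬□(¬r ∨ ¬p)), 0
3. ¬□(r ∧ p), 0
4. ¬□(¬r ∨ ¬p), 0
5. ¬□¬□(¬r ∨ ¬p), 0
6. ¬(r ∧ p), 1
7. ¬p, 1
8. ¬(¬r ∨ ¬p), 2
9. r, 2
10. p, 2
11. □(¬r ∨ ¬p), 3
12. ¬r ∨ ¬p, 0
13. ¬r ∨ ¬p, 1
14. ¬r ∨ ¬p, 2
15. ¬r ∨ ¬p, 3
16. ¬p, 0
17. ¬p, 2
Accessibility: 0R0, 0R1, 0R2, 0R3, 1R0, 1R1, 1R2, 1R3, 2R0, 2R1, 2R2, 2R3, 3R0, 3R1, 3R2, 3R3
Branch closes: p and ¬p both at 2.
Every branch closes (one shown): valid in S5.
S4-tableau for the negation ¬((¬□(¬r ∨ ¬p) → □¬□(¬r ∨ ¬p)) ∨ □(r ∧ p)):
1. ¬((¬□(¬r ∨ ¬p) → □¬□(¬r ∨ ¬p)) ∨ □(r ∧ p)), 0
2. ¬(¬□(¬r ∨ ¬p) → □¬□(¬r ∨ ¬p)), 0
3. ¬□(r ∧ p), 0
4. ¬□(¬r ∨ ¬p), 0
5. ¬□¬□(¬r ∨ ¬p), 0
6. ¬(r ∧ p), 1
7. ¬p, 1
8. ¬(¬r ∨ ¬p), 2
9. r, 2
10. p, 2
11. □(¬r ∨ ¬p), 3
12. ¬r ∨ ¬p, 3
13. ¬p, 3
Accessibility: 0R0, 0R1, 0R2, 0R3, 1R1, 2R2, 3R3
Complete open branch: countermodel on an S4-frame, so not valid in S4, nor in K, T (the same frame is also a K-frame and a T-frame).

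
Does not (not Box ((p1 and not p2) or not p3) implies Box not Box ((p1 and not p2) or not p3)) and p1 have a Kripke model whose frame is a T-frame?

Satisfiable (open branch found)

1. not (not Box ((p1 and not p2) or not p3) implies Box not Box ((p1 and not p2) or not p3)) and p1, u
2. not (not Box ((p1 and not p2) or not p3) implies Box not Box ((p1 and not p2) or not p3)), u   [and-rule on 1]
3. p1, u   [and-rule on 1]
4. not Box ((p1 and not p2) or not p3), u   [neg-implies-rule on 2]
5. not Box not Box ((p1 and not p2) or not p3), u   [neg-implies-rule on 2]
6. not ((p1 and not p2) or not p3), v   [neg-Box-rule on 4: fresh world v, uRv]
7. not (p1 and not p2), v   [neg-or-rule on 6]
8. p3, v   [neg-or-rule on 6]
9. p2, v   [neg-and-rule on 7 (branches; this branch)]
10. Box ((p1 and not p2) or not p3), w   [neg-Box-rule on 5: fresh world w, uRw]
11. (p1 and not p2) or not p3, w   [Box-rule on 10 via wRw]
12. not p3, w   [or-rule on 11 (branches; this branch)]
Accessibility: uRu, uRv, uRw, vRv, wRw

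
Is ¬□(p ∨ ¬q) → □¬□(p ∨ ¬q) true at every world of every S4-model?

Invalid (countermodel exists)

Tableau for the negation ¬(¬□(p ∨ ¬q) → □¬□(p ∨ ¬q)):
1. ¬(¬□(p ∨ ¬q) → □¬□(p ∨ ¬q)), w0
2. ¬□(p ∨ ¬q), w0
3. ¬□¬□(p ∨ ¬q), w0
4. ¬(p ∨ ¬q), w1
5. ¬p, w1
6. q, w1
7. □(p ∨ ¬q), w2
8. p ∨ ¬q, w2
9. ¬q, w2
Accessibility: w0Rw0, w0Rw1, w0Rw2, w1Rw1, w2Rw2
The negation has an open branch (countermodel exists).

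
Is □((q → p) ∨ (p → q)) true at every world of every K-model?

Tableau for the negation ¬□((q → p) ∨ (p → q)):
1. ¬□((q → p) ∨ (p → q)), w0
2. ¬((q → p) ∨ (p → q)), w1   [¬□-rule on 1: fresh world w1, w0Rw1]
3. ¬(q → p), w1   [¬∨-rule on 2]
4. ¬(p → q), w1   [¬∨-rule on 2]
5. q, w1   [¬→-rule on 3]
6. ¬p, w1   [¬→-rule on 3]
7. p, w1   [¬→-rule on 4]
8. ¬q, w1   [¬→-rule on 4]
Accessibility: w0Rw1
Branch closes: p and ¬p both at w1.
Every branch of the negation's tableau closes; the branch above is one of them.

Valid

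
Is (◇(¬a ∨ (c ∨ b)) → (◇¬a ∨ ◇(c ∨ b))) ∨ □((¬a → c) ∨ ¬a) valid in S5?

Valid

Tableau for the negation ¬((◇(¬a ∨ (c ∨ b)) → (◇¬a ∨ ◇(c ∨ b))) ∨ □((¬a → c) ∨ ¬a)):
1. ¬((◇(¬a ∨ (c ∨ b)) → (◇¬a ∨ ◇(c ∨ b))) ∨ □((¬a → c) ∨ ¬a)), u
2. ¬(◇(¬a ∨ (c ∨ b)) → (◇¬a ∨ ◇(c ∨ b))), u   [¬∨-rule on 1]
3. ¬□((¬a → c) ∨ ¬a), u   [¬∨-rule on 1]
4. ◇(¬a ∨ (c ∨ b)), u   [¬→-rule on 2]
5. ¬(◇¬a ∨ ◇(c ∨ b)), u   [¬→-rule on 2]
6. ¬◇¬a, u   [¬∨-rule on 5]
7. ¬◇(c ∨ b), u   [¬∨-rule on 5]
8. a, u   [¬◇-rule on 6 via uRu]
9. ¬(c ∨ b), u   [¬◇-rule on 7 via uRu]
10. ¬c, u   [¬∨-rule on 9]
11. ¬b, u   [¬∨-rule on 9]
12. ¬((¬a → c) ∨ ¬a), v   [¬□-rule on 3: fresh world v, uRv]
13. ¬(¬a → c), v   [¬∨-rule on 12]
14. a, v   [¬∨-rule on 12]
15. ¬a, v   [¬→-rule on 13]
16. ¬c, v   [¬→-rule on 13]
Accessibility: uRu, uRv, vRu, vRv
Branch closes: a and ¬a both at v.
Every branch of the negation's tableau closes; the branch above is one of them.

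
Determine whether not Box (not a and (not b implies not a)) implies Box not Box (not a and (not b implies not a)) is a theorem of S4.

Invalid (countermodel exists)

Tableau for the negation not (not Box (not a and (not b implies not a)) implies Box not Box (not a and (not b implies not a))):
1. not (not Box (not a and (not b implies not a)) implies Box not Box (not a and (not b implies not a))), u
2. not Box (not a and (not b implies not a)), u   [neg-implies-rule on 1]
3. not Box not Box (not a and (not b implies not a)), u   [neg-implies-rule on 1]
4. not (not a and (not b implies not a)), v   [neg-Box-rule on 2: fresh world v, uRv]
5. not (not b implies not a), v   [neg-and-rule on 4 (branches; this branch)]
6. not b, v   [neg-implies-rule on 5]
7. a, v   [neg-implies-rule on 5]
8. Box (not a and (not b implies not a)), w   [neg-Box-rule on 3: fresh world w, uRw]
9. not a and (not b implies not a), w   [Box-rule on 8 via wRw]
10. not a, w   [and-rule on 9]
11. not b implies not a, w   [and-rule on 9]
Accessibility: uRu, uRv, uRw, vRv, wRw
The negation has an open branch (countermodel exists).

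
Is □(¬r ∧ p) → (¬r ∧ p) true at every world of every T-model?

Tableau for the negation ¬(□(¬r ∧ p) → (¬r ∧ p)):
1. ¬(□(¬r ∧ p) → (¬r ∧ p)), 0
2. □(¬r ∧ p), 0
3. ¬(¬r ∧ p), 0
4. ¬r ∧ p, 0
5. ¬r, 0
6. p, 0
7. ¬p, 0
Accessibility: 0R0
Branch closes: p and ¬p both at 0.
Every branch of the negation's tableau closes; the branch above is one of them.

Valid in T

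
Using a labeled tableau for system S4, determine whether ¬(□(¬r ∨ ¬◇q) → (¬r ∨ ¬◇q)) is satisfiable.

1. ¬(□(¬r ∨ ¬◇q) → (¬r ∨ ¬◇q)), 0
2. □(¬r ∨ ¬◇q), 0   [¬→-rule on 1]
3. ¬(¬r ∨ ¬◇q), 0   [¬→-rule on 1]
4. r, 0   [¬∨-rule on 3]
5. ◇q, 0   [¬∨-rule on 3]
6. ¬r ∨ ¬◇q, 0   [□-rule on 2 via 0R0]
7. ¬◇q, 0   [∨-rule on 6 (branches; this branch)]
8. ¬q, 0   [¬◇-rule on 7 via 0R0]
9. q, 1   [◇-rule on 5: fresh world 1, 0R1]
10. ¬r ∨ ¬◇q, 1   [□-rule on 2 via 0R1]
11. ¬q, 1   [¬◇-rule on 7 via 0R1]
Accessibility: 0R0, 0R1, 1R1
Branch closes: q and ¬q both at 1.
Every branch closes; the branch above is one of them.

No, unsatisfiable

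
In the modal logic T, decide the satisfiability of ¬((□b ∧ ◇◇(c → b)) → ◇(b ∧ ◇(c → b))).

1. ¬((□b ∧ ◇◇(c → b)) → ◇(b ∧ ◇(c → b))), 0
2. □b ∧ ◇◇(c → b), 0
3. ¬◇(b ∧ ◇(c → b)), 0
4. □b, 0
5. ◇◇(c → b), 0
6. ¬(b ∧ ◇(c → b)), 0
7. b, 0
8. ¬◇(c → b), 0
9. ¬(c → b), 0
10. c, 0
11. ¬b, 0
Accessibility: 0R0
Branch closes: b and ¬b both at 0.
All branches of the tableau close; one closing branch shown above.

Unsatisfiable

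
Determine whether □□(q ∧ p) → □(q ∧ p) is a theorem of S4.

Tableau for the negation ¬(□□(q ∧ p) → □(q ∧ p)):
1. ¬(□□(q ∧ p) → □(q ∧ p)), u
2. □□(q ∧ p), u   [¬→-rule on 1]
3. ¬□(q ∧ p), u   [¬→-rule on 1]
4. □(q ∧ p), u   [□-rule on 2 via uRu]
5. q ∧ p, u   [□-rule on 4 via uRu]
6. q, u   [∧-rule on 5]
7. p, u   [∧-rule on 5]
8. ¬(q ∧ p), v   [¬□-rule on 3: fresh world v, uRv]
9. □(q ∧ p), v   [□-rule on 2 via uRv]
10. q ∧ p, v   [□-rule on 4 via uRv]
11. q, v   [∧-rule on 10]
12. p, v   [∧-rule on 10]
13. ¬p, v   [¬∧-rule on 8 (branches; this branch)]
Accessibility: uRu, uRv, vRv
Branch closes: p and ¬p both at v.
All branches of the negation close; one closing branch shown above.

Valid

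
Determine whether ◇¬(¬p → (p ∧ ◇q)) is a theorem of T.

Tableau for the negation ¬◇¬(¬p → (p ∧ ◇q)):
1. ¬◇¬(¬p → (p ∧ ◇q)), w0
2. ¬p → (p ∧ ◇q), w0
3. p ∧ ◇q, w0
4. p, w0
5. ◇q, w0
6. q, w1
7. ¬p → (p ∧ ◇q), w1
8. p ∧ ◇q, w1
9. p, w1
10. ◇q, w1
11. q, w2
Accessibility: w0Rw0, w0Rw1, w1Rw1, w1Rw2, w2Rw2
The negation has an open branch (countermodel exists).

Not valid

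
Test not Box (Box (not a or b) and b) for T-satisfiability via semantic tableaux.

Satisfiable

1. not Box (Box (not a or b) and b), 0
2. not (Box (not a or b) and b), 1   [neg-Box-rule on 1: fresh world 1, 0R1]
3. not b, 1   [neg-and-rule on 2 (branches; this branch)]
Accessibility: 0R0, 0R1, 1R1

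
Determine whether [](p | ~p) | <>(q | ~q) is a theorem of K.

Valid

Tableau for the negation ~([](p | ~p) | <>(q | ~q)):
1. ~([](p | ~p) | <>(q | ~q)), 0
2. ~[](p | ~p), 0
3. ~<>(q | ~q), 0
4. ~(p | ~p), 1
5. ~p, 1
6. p, 1
Accessibility: 0R1
Branch closes: p and ~p both at 1.
All branches of the negation close; one closing branch shown above.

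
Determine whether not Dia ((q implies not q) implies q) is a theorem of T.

Tableau for the negation Dia ((q implies not q) implies q):
1. Dia ((q implies not q) implies q), 0
2. (q implies not q) implies q, 1   [Dia-rule on 1: fresh world 1, 0R1]
3. q, 1   [implies-rule on 2 (branches; this branch)]
Accessibility: 0R0, 0R1, 1R1
The negation has an open branch (countermodel exists).

Invalid (countermodel exists)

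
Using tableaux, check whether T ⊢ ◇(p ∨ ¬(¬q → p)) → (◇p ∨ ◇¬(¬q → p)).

Valid in T

Tableau for the negation ¬(◇(p ∨ ¬(¬q → p)) → (◇p ∨ ◇¬(¬q → p))):
1. ¬(◇(p ∨ ¬(¬q → p)) → (◇p ∨ ◇¬(¬q → p))), u
2. ◇(p ∨ ¬(¬q → p)), u
3. ¬(◇p ∨ ◇¬(¬q → p)), u
4. ¬◇p, u
5. ¬◇¬(¬q → p), u
6. ¬p, u
7. ¬q → p, u
8. q, u
9. p ∨ ¬(¬q → p), v
10. ¬p, v
11. ¬q → p, v
12. ¬(¬q → p), v
13. ¬q, v
14. p, v
Accessibility: uRu, uRv, vRv
Branch closes: p and ¬p both at v.
All branches of the negation close; one closing branch shown above.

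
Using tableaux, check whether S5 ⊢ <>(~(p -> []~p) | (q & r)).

No, not valid

Tableau for the negation ~<>(~(p -> []~p) | (q & r)):
1. ~<>(~(p -> []~p) | (q & r)), 0
2. ~(~(p -> []~p) | (q & r)), 0
3. p -> []~p, 0
4. ~(q & r), 0
5. []~p, 0
6. ~p, 0
7. ~r, 0
Accessibility: 0R0
The negation has an open branch (countermodel exists).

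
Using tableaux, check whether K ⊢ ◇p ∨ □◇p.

Tableau for the negation ¬(◇p ∨ □◇p):
1. ¬(◇p ∨ □◇p), 0
2. ¬◇p, 0   [¬∨-rule on 1]
3. ¬□◇p, 0   [¬∨-rule on 1]
4. ¬◇p, 1   [¬□-rule on 3: fresh world 1, 0R1]
5. ¬p, 1   [¬◇-rule on 2 via 0R1]
Accessibility: 0R1
The negation has an open branch (countermodel exists).

Not valid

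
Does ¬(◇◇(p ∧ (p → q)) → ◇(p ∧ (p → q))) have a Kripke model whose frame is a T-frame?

1. ¬(◇◇(p ∧ (p → q)) → ◇(p ∧ (p → q))), u
2. ◇◇(p ∧ (p → q)), u
3. ¬◇(p ∧ (p → q)), u
4. ¬(p ∧ (p → q)), u
5. ¬(p → q), u
6. p, u
7. ¬q, u
8. ◇(p ∧ (p → q)), v
9. ¬(p ∧ (p → q)), v
10. ¬(p → q), v
11. p, v
12. ¬q, v
13. p ∧ (p → q), w
14. p, w
15. p → q, w
16. q, w
Accessibility: uRu, uRv, vRv, vRw, wRw

Yes, satisfiable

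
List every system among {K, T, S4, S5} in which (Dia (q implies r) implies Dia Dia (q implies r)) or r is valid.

T, S4, S5

K-tableau for the negation not ((Dia (q implies r) implies Dia Dia (q implies r)) or r):
1. not ((Dia (q implies r) implies Dia Dia (q implies r)) or r), w0
2. not (Dia (q implies r) implies Dia Dia (q implies r)), w0
3. not r, w0
4. Dia (q implies r), w0
5. not Dia Dia (q implies r), w0
6. q implies r, w1
7. not Dia (q implies r), w1
8. r, w1
Accessibility: w0Rw1
Complete open branch: countermodel on a K-frame, so not valid in K.
T-tableau for the negation not ((Dia (q implies r) implies Dia Dia (q implies r)) or r):
1. not ((Dia (q implies r) implies Dia Dia (q implies r)) or r), w0
2. not (Dia (q implies r) implies Dia Dia (q implies r)), w0
3. not r, w0
4. Dia (q implies r), w0
5. not Dia Dia (q implies r), w0
6. not Dia (q implies r), w0
7. not (q implies r), w0
8. q, w0
9. q implies r, w1
10. not Dia (q implies r), w1
11. not (q implies r), w1
12. q, w1
13. not r, w1
14. r, w1
Accessibility: w0Rw0, w0Rw1, w1Rw1
Branch closes: r and not r both at w1.
Every branch closes (one shown): valid in T, hence also in S4, S5 (every theorem of T is a theorem of S4 and S5).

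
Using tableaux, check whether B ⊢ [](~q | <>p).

No, not valid

Tableau for the negation ~[](~q | <>p):
1. ~[](~q | <>p), u
2. ~(~q | <>p), v
3. q, v
4. ~<>p, v
5. ~p, u
6. ~p, v
Accessibility: uRu, uRv, vRu, vRv
The negation has an open branch (countermodel exists).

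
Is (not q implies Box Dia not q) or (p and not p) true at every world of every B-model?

Tableau for the negation not ((not q implies Box Dia not q) or (p and not p)):
1. not ((not q implies Box Dia not q) or (p and not p)), u
2. not (not q implies Box Dia not q), u
3. not (p and not p), u
4. not q, u
5. not Box Dia not q, u
6. p, u
7. not Dia not q, v
8. q, u
Accessibility: uRu, uRv, vRu, vRv
Branch closes: q and not q both at u.
All branches of the negation close; one closing branch shown above.

Valid in B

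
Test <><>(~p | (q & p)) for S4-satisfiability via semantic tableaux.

1. <><>(~p | (q & p)), w0
2. <>(~p | (q & p)), w1   [<>-rule on 1: fresh world w1, w0Rw1]
3. ~p | (q & p), w2   [<>-rule on 2: fresh world w2, w1Rw2]
4. q & p, w2   [|-rule on 3 (branches; this branch)]
5. q, w2   [&-rule on 4]
6. p, w2   [&-rule on 4]
Accessibility: w0Rw0, w0Rw1, w0Rw2, w1Rw1, w1Rw2, w2Rw2

Satisfiable (open branch found)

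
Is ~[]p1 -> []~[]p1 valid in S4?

No, not valid

Tableau for the negation ~(~[]p1 -> []~[]p1):
1. ~(~[]p1 -> []~[]p1), u
2. ~[]p1, u   [~->-rule on 1]
3. ~[]~[]p1, u   [~->-rule on 1]
4. ~p1, v   [~[]-rule on 2: fresh world v, uRv]
5. []p1, w   [~[]-rule on 3: fresh world w, uRw]
6. p1, w   [[]-rule on 5 via wRw]
Accessibility: uRu, uRv, uRw, vRv, wRw
The negation has an open branch (countermodel exists).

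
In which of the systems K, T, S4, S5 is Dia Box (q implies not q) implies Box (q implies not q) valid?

S5

S5-tableau for the negation not (Dia Box (q implies not q) implies Box (q implies not q)):
1. not (Dia Box (q implies not q) implies Box (q implies not q)), u
2. Dia Box (q implies not q), u   [neg-implies-rule on 1]
3. not Box (q implies not q), u   [neg-implies-rule on 1]
4. Box (q implies not q), v   [Dia-rule on 2: fresh world v, uRv]
5. q implies not q, u   [Box-rule on 4 via vRu]
6. q implies not q, v   [Box-rule on 4 via vRv]
7. not q, u   [implies-rule on 5 (branches; this branch)]
8. not q, v   [implies-rule on 6 (branches; this branch)]
9. not (q implies not q), w   [neg-Box-rule on 3: fresh world w, uRw]
10. q, w   [neg-implies-rule on 9]
11. q implies not q, w   [Box-rule on 4 via vRw]
12. not q, w   [implies-rule on 11 (branches; this branch)]
Accessibility: uRu, uRv, uRw, vRu, vRv, vRw, wRu, wRv, wRw
Branch closes: q and not q both at w.
Every branch closes (one shown): valid in S5.
S4-tableau for the negation not (Dia Box (q implies not q) implies Box (q implies not q)):
1. not (Dia Box (q implies not q) implies Box (q implies not q)), u
2. Dia Box (q implies not q), u   [neg-implies-rule on 1]
3. not Box (q implies not q), u   [neg-implies-rule on 1]
4. Box (q implies not q), v   [Dia-rule on 2: fresh world v, uRv]
5. q implies not q, v   [Box-rule on 4 via vRv]
6. not q, v   [implies-rule on 5 (branches; this branch)]
7. not (q implies not q), w   [neg-Box-rule on 3: fresh world w, uRw]
8. q, w   [neg-implies-rule on 7]
Accessibility: uRu, uRv, uRw, vRv, wRw
Complete open branch: countermodel on an S4-frame, so not valid in S4, nor in K, T (the same frame is also a K-frame and a T-frame).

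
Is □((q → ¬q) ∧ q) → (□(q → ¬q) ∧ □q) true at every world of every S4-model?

Tableau for the negation ¬(□((q → ¬q) ∧ q) → (□(q → ¬q) ∧ □q)):
1. ¬(□((q → ¬q) ∧ q) → (□(q → ¬q) ∧ □q)), 0
2. □((q → ¬q) ∧ q), 0   [¬→-rule on 1]
3. ¬(□(q → ¬q) ∧ □q), 0   [¬→-rule on 1]
4. (q → ¬q) ∧ q, 0   [□-rule on 2 via 0R0]
5. q → ¬q, 0   [∧-rule on 4]
6. q, 0   [∧-rule on 4]
7. ¬□q, 0   [¬∧-rule on 3 (branches; this branch)]
8. ¬q, 0   [→-rule on 5 (branches; this branch)]
Accessibility: 0R0
Branch closes: q and ¬q both at 0.
Every branch of the negation's tableau closes; the branch above is one of them.

Valid in S4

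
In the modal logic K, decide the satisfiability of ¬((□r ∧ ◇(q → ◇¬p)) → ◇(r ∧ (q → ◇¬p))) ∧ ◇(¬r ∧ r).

Unsatisfiable

1. ¬((□r ∧ ◇(q → ◇¬p)) → ◇(r ∧ (q → ◇¬p))) ∧ ◇(¬r ∧ r), w0
2. ¬((□r ∧ ◇(q → ◇¬p)) → ◇(r ∧ (q → ◇¬p))), w0
3. ◇(¬r ∧ r), w0
4. □r ∧ ◇(q → ◇¬p), w0
5. ¬◇(r ∧ (q → ◇¬p)), w0
6. □r, w0
7. ◇(q → ◇¬p), w0
8. ¬r ∧ r, w1
9. ¬r, w1
10. r, w1
Accessibility: w0Rw1
Branch closes: r and ¬r both at w1.
All branches of the tableau close; one closing branch shown above.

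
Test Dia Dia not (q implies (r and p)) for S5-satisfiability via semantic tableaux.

Satisfiable

1. Dia Dia not (q implies (r and p)), u
2. Dia not (q implies (r and p)), v
3. not (q implies (r and p)), w
4. q, w
5. not (r and p), w
6. not p, w
Accessibility: uRu, uRv, uRw, vRu, vRv, vRw, wRu, wRv, wRw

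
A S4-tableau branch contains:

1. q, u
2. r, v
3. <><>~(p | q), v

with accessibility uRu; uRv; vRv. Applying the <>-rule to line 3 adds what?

a fresh world w with vRw, and <>~(p | q) at w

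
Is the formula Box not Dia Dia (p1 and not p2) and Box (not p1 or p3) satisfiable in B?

1. Box not Dia Dia (p1 and not p2) and Box (not p1 or p3), w0
2. Box not Dia Dia (p1 and not p2), w0   [and-rule on 1]
3. Box (not p1 or p3), w0   [and-rule on 1]
4. not Dia Dia (p1 and not p2), w0   [Box-rule on 2 via w0Rw0]
5. not p1 or p3, w0   [Box-rule on 3 via w0Rw0]
6. not Dia (p1 and not p2), w0   [neg-Dia-rule on 4 via w0Rw0]
7. not (p1 and not p2), w0   [neg-Dia-rule on 6 via w0Rw0]
8. p3, w0   [or-rule on 5 (branches; this branch)]
9. p2, w0   [neg-and-rule on 7 (branches; this branch)]
Accessibility: w0Rw0

Yes, satisfiable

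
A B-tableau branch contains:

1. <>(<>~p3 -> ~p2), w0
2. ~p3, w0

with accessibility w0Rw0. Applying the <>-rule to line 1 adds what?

a fresh world w1 with w0Rw1, and <>~p3 -> ~p2 at w1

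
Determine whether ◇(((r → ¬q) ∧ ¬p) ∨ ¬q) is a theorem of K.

Tableau for the negation ¬◇(((r → ¬q) ∧ ¬p) ∨ ¬q):
1. ¬◇(((r → ¬q) ∧ ¬p) ∨ ¬q), w0
The negation has an open branch (countermodel exists).

Not valid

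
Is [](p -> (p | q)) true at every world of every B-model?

Valid in B

Tableau for the negation ~[](p -> (p | q)):
1. ~[](p -> (p | q)), w0
2. ~(p -> (p | q)), w1
3. p, w1
4. ~(p | q), w1
5. ~p, w1
6. ~q, w1
Accessibility: w0Rw0, w0Rw1, w1Rw0, w1Rw1
Branch closes: p and ~p both at w1.
Every branch of the negation's tableau closes; the branch above is one of them.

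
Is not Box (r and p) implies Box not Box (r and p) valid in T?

Invalid (countermodel exists)

Tableau for the negation not (not Box (r and p) implies Box not Box (r and p)):
1. not (not Box (r and p) implies Box not Box (r and p)), u
2. not Box (r and p), u
3. not Box not Box (r and p), u
4. not (r and p), v
5. not p, v
6. Box (r and p), w
7. r and p, w
8. r, w
9. p, w
Accessibility: uRu, uRv, uRw, vRv, wRw
The negation has an open branch (countermodel exists).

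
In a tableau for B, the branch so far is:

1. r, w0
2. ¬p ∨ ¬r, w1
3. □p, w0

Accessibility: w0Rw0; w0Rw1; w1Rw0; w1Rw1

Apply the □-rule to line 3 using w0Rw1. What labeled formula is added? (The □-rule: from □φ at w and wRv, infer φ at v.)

p, w1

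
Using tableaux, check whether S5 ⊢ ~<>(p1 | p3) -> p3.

No, not valid

Tableau for the negation ~(~<>(p1 | p3) -> p3):
1. ~(~<>(p1 | p3) -> p3), u
2. ~<>(p1 | p3), u
3. ~p3, u
4. ~(p1 | p3), u
5. ~p1, u
Accessibility: uRu
The negation has an open branch (countermodel exists).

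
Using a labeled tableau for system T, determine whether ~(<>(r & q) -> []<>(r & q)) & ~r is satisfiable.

1. ~(<>(r & q) -> []<>(r & q)) & ~r, u
2. ~(<>(r & q) -> []<>(r & q)), u
3. ~r, u
4. <>(r & q), u
5. ~[]<>(r & q), u
6. r & q, v
7. r, v
8. q, v
9. ~<>(r & q), w
10. ~(r & q), w
11. ~q, w
Accessibility: uRu, uRv, uRw, vRv, wRw

Satisfiable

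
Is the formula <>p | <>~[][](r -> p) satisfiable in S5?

1. <>p | <>~[][](r -> p), u
2. <>~[][](r -> p), u
3. ~[][](r -> p), v
4. ~[](r -> p), w
5. ~(r -> p), x
6. r, x
7. ~p, x
Accessibility: uRu, uRv, uRw, uRx, vRu, vRv, vRw, vRx, wRu, wRv, wRw, wRx, xRu, xRv, xRw, xRx

Satisfiable (open branch found)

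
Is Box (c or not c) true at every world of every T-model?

Tableau for the negation not Box (c or not c):
1. not Box (c or not c), 0
2. not (c or not c), 1
3. not c, 1
4. c, 1
Accessibility: 0R0, 0R1, 1R1
Branch closes: c and not c both at 1.
Every branch of the negation's tableau closes; the branch above is one of them.

Yes, valid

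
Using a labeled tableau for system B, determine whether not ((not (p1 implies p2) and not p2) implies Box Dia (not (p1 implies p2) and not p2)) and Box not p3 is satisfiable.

No, unsatisfiable

1. not ((not (p1 implies p2) and not p2) implies Box Dia (not (p1 implies p2) and not p2)) and Box not p3, 0
2. not ((not (p1 implies p2) and not p2) implies Box Dia (not (p1 implies p2) and not p2)), 0   [and-rule on 1]
3. Box not p3, 0   [and-rule on 1]
4. not (p1 implies p2) and not p2, 0   [neg-implies-rule on 2]
5. not Box Dia (not (p1 implies p2) and not p2), 0   [neg-implies-rule on 2]
6. not (p1 implies p2), 0   [and-rule on 4]
7. not p2, 0   [and-rule on 4]
8. p1, 0   [neg-implies-rule on 6]
9. not p3, 0   [Box-rule on 3 via 0R0]
10. not Dia (not (p1 implies p2) and not p2), 1   [neg-Box-rule on 5: fresh world 1, 0R1]
11. not p3, 1   [Box-rule on 3 via 0R1]
12. not (not (p1 implies p2) and not p2), 0   [neg-Dia-rule on 10 via 1R0]
13. not (not (p1 implies p2) and not p2), 1   [neg-Dia-rule on 10 via 1R1]
14. p1 implies p2, 0   [neg-and-rule on 12 (branches; this branch)]
15. p2, 1   [neg-and-rule on 13 (branches; this branch)]
16. p2, 0   [implies-rule on 14 (branches; this branch)]
Accessibility: 0R0, 0R1, 1R0, 1R1
Branch closes: p2 and not p2 both at 0.
(One branch shown.) All branches close.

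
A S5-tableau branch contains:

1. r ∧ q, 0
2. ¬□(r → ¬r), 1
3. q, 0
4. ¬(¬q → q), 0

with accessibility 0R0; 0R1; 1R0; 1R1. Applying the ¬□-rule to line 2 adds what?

a fresh world 2 with 1R2, and ¬(r → ¬r) at 2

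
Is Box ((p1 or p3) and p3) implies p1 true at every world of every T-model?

Tableau for the negation not (Box ((p1 or p3) and p3) implies p1):
1. not (Box ((p1 or p3) and p3) implies p1), u
2. Box ((p1 or p3) and p3), u   [neg-implies-rule on 1]
3. not p1, u   [neg-implies-rule on 1]
4. (p1 or p3) and p3, u   [Box-rule on 2 via uRu]
5. p1 or p3, u   [and-rule on 4]
6. p3, u   [and-rule on 4]
Accessibility: uRu
The negation has an open branch (countermodel exists).

Invalid (countermodel exists)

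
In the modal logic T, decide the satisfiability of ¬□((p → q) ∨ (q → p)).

1. ¬□((p → q) ∨ (q → p)), u
2. ¬((p → q) ∨ (q → p)), v   [¬□-rule on 1: fresh world v, uRv]
3. ¬(p → q), v   [¬∨-rule on 2]
4. ¬(q → p), v   [¬∨-rule on 2]
5. p, v   [¬→-rule on 3]
6. ¬q, v   [¬→-rule on 3]
7. q, v   [¬→-rule on 4]
8. ¬p, v   [¬→-rule on 4]
Accessibility: uRu, uRv, vRv
Branch closes: q and ¬q both at v.
(One branch shown.) All branches close.

No, unsatisfiable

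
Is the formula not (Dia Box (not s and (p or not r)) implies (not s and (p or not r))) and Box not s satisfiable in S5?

Unsatisfiable

1. not (Dia Box (not s and (p or not r)) implies (not s and (p or not r))) and Box not s, u
2. not (Dia Box (not s and (p or not r)) implies (not s and (p or not r))), u
3. Box not s, u
4. Dia Box (not s and (p or not r)), u
5. not (not s and (p or not r)), u
6. not s, u
7. not (p or not r), u
8. not p, u
9. r, u
10. Box (not s and (p or not r)), v
11. not s, v
12. not s and (p or not r), u
13. p or not r, u
14. not s and (p or not r), v
15. p or not r, v
16. not r, u
Accessibility: uRu, uRv, vRu, vRv
Branch closes: r and not r both at u.
Every branch closes; the branch above is one of them.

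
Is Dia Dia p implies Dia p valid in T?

Tableau for the negation not (Dia Dia p implies Dia p):
1. not (Dia Dia p implies Dia p), w0
2. Dia Dia p, w0
3. not Dia p, w0
4. not p, w0
5. Dia p, w1
6. not p, w1
7. p, w2
Accessibility: w0Rw0, w0Rw1, w1Rw1, w1Rw2, w2Rw2
The negation has an open branch (countermodel exists).

No, not valid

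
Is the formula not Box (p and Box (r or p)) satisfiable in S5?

1. not Box (p and Box (r or p)), 0
2. not (p and Box (r or p)), 1
3. not Box (r or p), 1
4. not (r or p), 2
5. not r, 2
6. not p, 2
Accessibility: 0R0, 0R1, 0R2, 1R0, 1R1, 1R2, 2R0, 2R1, 2R2

Satisfiable (open branch found)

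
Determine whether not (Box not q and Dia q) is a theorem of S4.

Valid in S4

Tableau for the negation Box not q and Dia q:
1. Box not q and Dia q, 0
2. Box not q, 0
3. Dia q, 0
4. not q, 0
5. q, 1
6. not q, 1
Accessibility: 0R0, 0R1, 1R1
Branch closes: q and not q both at 1.
All branches of the negation close; one closing branch shown above.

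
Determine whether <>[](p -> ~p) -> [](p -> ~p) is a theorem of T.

Invalid (countermodel exists)

Tableau for the negation ~(<>[](p -> ~p) -> [](p -> ~p)):
1. ~(<>[](p -> ~p) -> [](p -> ~p)), w0
2. <>[](p -> ~p), w0
3. ~[](p -> ~p), w0
4. [](p -> ~p), w1
5. p -> ~p, w1
6. ~p, w1
7. ~(p -> ~p), w2
8. p, w2
Accessibility: w0Rw0, w0Rw1, w0Rw2, w1Rw1, w2Rw2
The negation has an open branch (countermodel exists).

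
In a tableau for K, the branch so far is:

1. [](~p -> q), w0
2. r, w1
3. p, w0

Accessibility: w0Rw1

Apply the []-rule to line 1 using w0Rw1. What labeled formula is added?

~p -> q, w1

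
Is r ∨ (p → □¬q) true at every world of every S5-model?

Invalid (countermodel exists)

Tableau for the negation ¬(r ∨ (p → □¬q)):
1. ¬(r ∨ (p → □¬q)), u
2. ¬r, u
3. ¬(p → □¬q), u
4. p, u
5. ¬□¬q, u
6. q, v
Accessibility: uRu, uRv, vRu, vRv
The negation has an open branch (countermodel exists).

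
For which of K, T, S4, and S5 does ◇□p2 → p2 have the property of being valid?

S5

S5-tableau for the negation ¬(◇□p2 → p2):
1. ¬(◇□p2 → p2), 0
2. ◇□p2, 0
3. ¬p2, 0
4. □p2, 1
5. p2, 0
Accessibility: 0R0, 0R1, 1R0, 1R1
Branch closes: p2 and ¬p2 both at 0.
Every branch closes (one shown): valid in S5.
S4-tableau for the negation ¬(◇□p2 → p2):
1. ¬(◇□p2 → p2), 0
2. ◇□p2, 0
3. ¬p2, 0
4. □p2, 1
5. p2, 1
Accessibility: 0R0, 0R1, 1R1
Complete open branch: countermodel on an S4-frame, so not valid in S4, nor in K, T (the same frame is also a K-frame and a T-frame).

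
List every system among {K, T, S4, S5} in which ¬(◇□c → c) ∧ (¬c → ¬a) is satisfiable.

K, T, S4

S4-tableau for the formula:
1. ¬(◇□c → c) ∧ (¬c → ¬a), w0
2. ¬(◇□c → c), w0
3. ¬c → ¬a, w0
4. ◇□c, w0
5. ¬c, w0
6. ¬a, w0
7. □c, w1
8. c, w1
Accessibility: w0Rw0, w0Rw1, w1Rw1
Complete open branch: satisfiable in S4, hence also in K, T (this S4-model is also a K-model and a T-model).
S5-tableau for the formula:
1. ¬(◇□c → c) ∧ (¬c → ¬a), w0
2. ¬(◇□c → c), w0
3. ¬c → ¬a, w0
4. ◇□c, w0
5. ¬c, w0
6. ¬a, w0
7. □c, w1
8. c, w0
Accessibility: w0Rw0, w0Rw1, w1Rw0, w1Rw1
Branch closes: c and ¬c both at w0.
Every branch closes (one shown): unsatisfiable in S5.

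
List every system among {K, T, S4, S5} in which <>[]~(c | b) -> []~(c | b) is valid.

S5

S5-tableau for the negation ~(<>[]~(c | b) -> []~(c | b)):
1. ~(<>[]~(c | b) -> []~(c | b)), 0
2. <>[]~(c | b), 0   [~->-rule on 1]
3. ~[]~(c | b), 0   [~->-rule on 1]
4. []~(c | b), 1   [<>-rule on 2: fresh world 1, 0R1]
5. ~(c | b), 0   [[]-rule on 4 via 1R0]
6. ~c, 0   [~|-rule on 5]
7. ~b, 0   [~|-rule on 5]
8. ~(c | b), 1   [[]-rule on 4 via 1R1]
9. ~c, 1   [~|-rule on 8]
10. ~b, 1   [~|-rule on 8]
11. c | b, 2   [~[]-rule on 3: fresh world 2, 0R2]
12. ~(c | b), 2   [[]-rule on 4 via 1R2]
13. ~c, 2   [~|-rule on 12]
14. ~b, 2   [~|-rule on 12]
15. b, 2   [|-rule on 11 (branches; this branch)]
Accessibility: 0R0, 0R1, 0R2, 1R0, 1R1, 1R2, 2R0, 2R1, 2R2
Branch closes: b and ~b both at 2.
Every branch closes (one shown): valid in S5.
S4-tableau for the negation ~(<>[]~(c | b) -> []~(c | b)):
1. ~(<>[]~(c | b) -> []~(c | b)), 0
2. <>[]~(c | b), 0   [~->-rule on 1]
3. ~[]~(c | b), 0   [~->-rule on 1]
4. []~(c | b), 1   [<>-rule on 2: fresh world 1, 0R1]
5. ~(c | b), 1   [[]-rule on 4 via 1R1]
6. ~c, 1   [~|-rule on 5]
7. ~b, 1   [~|-rule on 5]
8. c | b, 2   [~[]-rule on 3: fresh world 2, 0R2]
9. b, 2   [|-rule on 8 (branches; this branch)]
Accessibility: 0R0, 0R1, 0R2, 1R1, 2R2
Complete open branch: countermodel on an S4-frame, so not valid in S4, nor in K, T (the same frame is also a K-frame and a T-frame).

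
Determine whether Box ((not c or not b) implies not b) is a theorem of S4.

Not valid

Tableau for the negation not Box ((not c or not b) implies not b):
1. not Box ((not c or not b) implies not b), w0
2. not ((not c or not b) implies not b), w1
3. not c or not b, w1
4. b, w1
5. not c, w1
Accessibility: w0Rw0, w0Rw1, w1Rw1
The negation has an open branch (countermodel exists).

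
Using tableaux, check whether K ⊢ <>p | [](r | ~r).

Tableau for the negation ~(<>p | [](r | ~r)):
1. ~(<>p | [](r | ~r)), u
2. ~<>p, u   [~|-rule on 1]
3. ~[](r | ~r), u   [~|-rule on 1]
4. ~(r | ~r), v   [~[]-rule on 3: fresh world v, uRv]
5. ~r, v   [~|-rule on 4]
6. r, v   [~|-rule on 4]
Accessibility: uRv
Branch closes: r and ~r both at v.
All branches of the negation close; one closing branch shown above.

Yes, valid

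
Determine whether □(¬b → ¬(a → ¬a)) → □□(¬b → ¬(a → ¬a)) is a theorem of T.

Tableau for the negation ¬(□(¬b → ¬(a → ¬a)) → □□(¬b → ¬(a → ¬a))):
1. ¬(□(¬b → ¬(a → ¬a)) → □□(¬b → ¬(a → ¬a))), 0
2. □(¬b → ¬(a → ¬a)), 0
3. ¬□□(¬b → ¬(a → ¬a)), 0
4. ¬b → ¬(a → ¬a), 0
5. ¬(a → ¬a), 0
6. a, 0
7. ¬□(¬b → ¬(a → ¬a)), 1
8. ¬b → ¬(a → ¬a), 1
9. ¬(a → ¬a), 1
10. a, 1
11. ¬(¬b → ¬(a → ¬a)), 2
12. ¬b, 2
13. a → ¬a, 2
14. ¬a, 2
Accessibility: 0R0, 0R1, 1R1, 1R2, 2R2
The negation has an open branch (countermodel exists).

Not valid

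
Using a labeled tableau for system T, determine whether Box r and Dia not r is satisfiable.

No, unsatisfiable

1. Box r and Dia not r, u
2. Box r, u
3. Dia not r, u
4. r, u
5. not r, v
6. r, v
Accessibility: uRu, uRv, vRv
Branch closes: r and not r both at v.
All branches of the tableau close; one closing branch shown above.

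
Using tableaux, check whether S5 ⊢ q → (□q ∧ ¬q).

Invalid (countermodel exists)

Tableau for the negation ¬(q → (□q ∧ ¬q)):
1. ¬(q → (□q ∧ ¬q)), u
2. q, u
3. ¬(□q ∧ ¬q), u
Accessibility: uRu
The negation has an open branch (countermodel exists).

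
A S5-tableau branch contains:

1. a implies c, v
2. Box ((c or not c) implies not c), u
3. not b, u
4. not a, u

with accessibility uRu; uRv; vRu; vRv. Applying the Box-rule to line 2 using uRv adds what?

(c or not c) implies not c, v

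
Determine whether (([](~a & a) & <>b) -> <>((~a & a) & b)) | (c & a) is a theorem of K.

Valid

Tableau for the negation ~((([](~a & a) & <>b) -> <>((~a & a) & b)) | (c & a)):
1. ~((([](~a & a) & <>b) -> <>((~a & a) & b)) | (c & a)), u
2. ~(([](~a & a) & <>b) -> <>((~a & a) & b)), u   [~|-rule on 1]
3. ~(c & a), u   [~|-rule on 1]
4. [](~a & a) & <>b, u   [~->-rule on 2]
5. ~<>((~a & a) & b), u   [~->-rule on 2]
6. [](~a & a), u   [&-rule on 4]
7. <>b, u   [&-rule on 4]
8. ~a, u   [~&-rule on 3 (branches; this branch)]
9. b, v   [<>-rule on 7: fresh world v, uRv]
10. ~((~a & a) & b), v   [~<>-rule on 5 via uRv]
11. ~a & a, v   [[]-rule on 6 via uRv]
12. ~a, v   [&-rule on 11]
13. a, v   [&-rule on 11]
Accessibility: uRv
Branch closes: a and ~a both at v.
Every branch of the negation's tableau closes; the branch above is one of them.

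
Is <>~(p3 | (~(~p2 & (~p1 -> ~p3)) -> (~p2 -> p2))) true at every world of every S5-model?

No, not valid

Tableau for the negation ~<>~(p3 | (~(~p2 & (~p1 -> ~p3)) -> (~p2 -> p2))):
1. ~<>~(p3 | (~(~p2 & (~p1 -> ~p3)) -> (~p2 -> p2))), w0
2. p3 | (~(~p2 & (~p1 -> ~p3)) -> (~p2 -> p2)), w0   [~<>-rule on 1 via w0Rw0]
3. ~(~p2 & (~p1 -> ~p3)) -> (~p2 -> p2), w0   [|-rule on 2 (branches; this branch)]
4. ~p2 -> p2, w0   [->-rule on 3 (branches; this branch)]
5. p2, w0   [->-rule on 4 (branches; this branch)]
Accessibility: w0Rw0
The negation has an open branch (countermodel exists).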